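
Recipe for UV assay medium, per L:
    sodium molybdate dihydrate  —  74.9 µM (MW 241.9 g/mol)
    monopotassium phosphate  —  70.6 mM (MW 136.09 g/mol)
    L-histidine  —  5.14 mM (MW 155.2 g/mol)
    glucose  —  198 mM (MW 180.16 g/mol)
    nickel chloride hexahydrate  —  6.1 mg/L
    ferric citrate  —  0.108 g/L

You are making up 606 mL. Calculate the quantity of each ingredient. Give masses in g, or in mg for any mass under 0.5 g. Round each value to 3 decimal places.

Target volume = 606 mL = 0.606 L.
sodium molybdate dihydrate: 74.9 µmol/L × 241.9 g/mol × 0.606 L ÷ 1000 = 10.980 mg
monopotassium phosphate: 70.6 mmol/L × 136.09 g/mol × 0.606 L ÷ 1000 = 5.822 g
L-histidine: 5.14 mmol/L × 155.2 mg/mmol × 0.606 L = 483.423 mg
glucose: 198 mmol/L × 180.16 g/mol × 0.606 L ÷ 1000 = 21.617 g
nickel chloride hexahydrate: 6.1 mg/L × 0.606 L = 3.697 mg
ferric citrate: 0.108 g/L × 0.606 L = 0.065448 g = 65.448 mg

sodium molybdate dihydrate 10.980 mg; monopotassium phosphate 5.822 g; L-histidine 483.423 mg; glucose 21.617 g; nickel chloride hexahydrate 3.697 mg; ferric citrate 65.448 mg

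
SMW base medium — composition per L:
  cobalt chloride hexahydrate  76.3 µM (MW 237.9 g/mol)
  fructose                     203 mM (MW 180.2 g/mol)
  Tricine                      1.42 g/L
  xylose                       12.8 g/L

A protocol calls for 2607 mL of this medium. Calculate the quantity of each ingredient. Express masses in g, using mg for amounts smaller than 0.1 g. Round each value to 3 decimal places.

Target volume = 2607 mL = 2.607 L.
cobalt chloride hexahydrate: 76.3 µmol/L × 237.9 g/mol × 2.607 L ÷ 1000 = 47.322 mg
fructose: 203 mmol/L × 180.2 g/mol × 2.607 L ÷ 1000 = 95.366 g
Tricine: 1.42 g/L × 2.607 L = 3.702 g
xylose: 12.8 g/L × 2.607 L = 33.370 g

cobalt chloride hexahydrate 47.322 mg; fructose 95.366 g; Tricine 3.702 g; xylose 33.370 g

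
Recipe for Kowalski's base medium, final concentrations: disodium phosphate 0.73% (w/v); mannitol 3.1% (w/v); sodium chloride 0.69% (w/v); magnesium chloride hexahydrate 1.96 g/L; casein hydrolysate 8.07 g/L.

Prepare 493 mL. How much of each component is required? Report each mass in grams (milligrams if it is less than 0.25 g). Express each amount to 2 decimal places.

Target volume = 493 mL = 0.493 L.
disodium phosphate: 0.73 g per 100 mL × 493 mL ÷ 100 = 3.60 g
mannitol: 3.1% w/v = 31 g/L → 31 × 0.493 L = 15.28 g
sodium chloride: 0.69% w/v = 6.9 g/L → 6.9 × 0.493 L = 3.40 g
magnesium chloride hexahydrate: 1.96 g/L × 0.493 L = 0.97 g
casein hydrolysate: 8.07 g/L × 0.493 L = 3.98 g

disodium phosphate 3.60 g; mannitol 15.28 g; sodium chloride 3.40 g; magnesium chloride hexahydrate 0.97 g; casein hydrolysate 3.98 g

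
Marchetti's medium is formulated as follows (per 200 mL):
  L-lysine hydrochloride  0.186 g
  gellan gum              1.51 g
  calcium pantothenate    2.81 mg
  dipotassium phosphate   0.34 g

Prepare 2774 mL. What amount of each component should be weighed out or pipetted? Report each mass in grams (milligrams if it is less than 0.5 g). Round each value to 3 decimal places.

L-lysine hydrochloride 2.580 g; gellan gum 20.944 g; calcium pantothenate 38.975 mg; dipotassium phosphate 4.716 g

Ratio of target to recipe volume: 2774 / 200 = 13.87.
L-lysine hydrochloride: 0.186 g × (2774 mL / 200 mL) = 2.580 g
gellan gum: 1.51 g × (2774 mL / 200 mL) = 20.944 g
calcium pantothenate: 2.81 mg × (2774 mL / 200 mL) = 38.975 mg
dipotassium phosphate: 0.34 g × (2774 mL / 200 mL) = 4.716 g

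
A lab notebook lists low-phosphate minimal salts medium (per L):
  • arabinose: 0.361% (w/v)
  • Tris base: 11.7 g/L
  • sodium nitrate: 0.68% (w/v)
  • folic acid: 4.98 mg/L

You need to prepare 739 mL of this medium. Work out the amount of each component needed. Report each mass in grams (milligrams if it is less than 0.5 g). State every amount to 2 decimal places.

arabinose 2.67 g; Tris base 8.65 g; sodium nitrate 5.03 g; folic acid 3.68 mg

Scale factor relative to 1 L: 0.739.
arabinose: 0.361% w/v = 3.61 g/L → 3.61 × 0.739 L = 2.67 g
Tris base: 11.7 g/L × 0.739 L = 8.65 g
sodium nitrate: 0.68 g per 100 mL × 739 mL ÷ 100 = 5.03 g
folic acid: 4.98 mg/L × 0.739 L = 3.68 mg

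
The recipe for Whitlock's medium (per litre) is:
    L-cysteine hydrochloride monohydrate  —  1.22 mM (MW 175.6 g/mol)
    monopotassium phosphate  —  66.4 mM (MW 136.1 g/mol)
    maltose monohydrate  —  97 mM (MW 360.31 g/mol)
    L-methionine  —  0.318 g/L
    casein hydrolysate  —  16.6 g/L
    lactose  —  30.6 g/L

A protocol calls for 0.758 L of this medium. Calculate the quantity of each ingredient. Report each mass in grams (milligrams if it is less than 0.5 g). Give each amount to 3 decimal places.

L-cysteine hydrochloride monohydrate 162.388 mg; monopotassium phosphate 6.850 g; maltose monohydrate 26.492 g; L-methionine 241.044 mg; casein hydrolysate 12.583 g; lactose 23.195 g

Scale factor relative to 1 L: 0.758.
L-cysteine hydrochloride monohydrate: 1.22 mmol/L × 175.6 mg/mmol × 0.758 L = 162.388 mg
monopotassium phosphate: 66.4 mmol/L × 136.1 g/mol × 0.758 L ÷ 1000 = 6.850 g
maltose monohydrate: 97 mmol/L × 360.31 g/mol × 0.758 L ÷ 1000 = 26.492 g
L-methionine: 0.318 g/L × 0.758 L = 0.241044 g = 241.044 mg
casein hydrolysate: 16.6 g/L × 0.758 L = 12.583 g
lactose: 30.6 g/L × 0.758 L = 23.195 g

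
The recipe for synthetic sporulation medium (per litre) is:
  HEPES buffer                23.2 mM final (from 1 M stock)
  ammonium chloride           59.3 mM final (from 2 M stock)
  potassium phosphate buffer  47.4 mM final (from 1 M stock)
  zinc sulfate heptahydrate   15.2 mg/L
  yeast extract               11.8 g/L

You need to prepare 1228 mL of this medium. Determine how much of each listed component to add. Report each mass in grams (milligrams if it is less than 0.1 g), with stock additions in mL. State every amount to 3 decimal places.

Working volume: 1228 mL = 1.228 L.
HEPES buffer: C1V1 = C2V2 → 23.2 mM × 1228 mL ÷ 1000 mM = 28.490 mL
ammonium chloride: dilute stock: 59.3 mM × 1228 mL ÷ 2000 mM = 36.410 mL
potassium phosphate buffer: dilute stock: 47.4 mM × 1228 mL ÷ 1000 mM = 58.207 mL
zinc sulfate heptahydrate: 15.2 mg/L × 1.228 L = 18.666 mg
yeast extract: 11.8 g/L × 1.228 L = 14.490 g

HEPES buffer 28.490 mL; ammonium chloride 36.410 mL; potassium phosphate buffer 58.207 mL; zinc sulfate heptahydrate 18.666 mg; yeast extract 14.490 g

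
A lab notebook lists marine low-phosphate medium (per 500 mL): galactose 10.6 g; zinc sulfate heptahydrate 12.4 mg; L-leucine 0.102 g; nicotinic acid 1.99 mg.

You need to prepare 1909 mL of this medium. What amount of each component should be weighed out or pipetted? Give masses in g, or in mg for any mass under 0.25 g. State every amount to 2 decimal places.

galactose 40.47 g; zinc sulfate heptahydrate 47.34 mg; L-leucine 0.39 g; nicotinic acid 7.60 mg

Ratio of target to recipe volume: 1909 / 500 = 3.818.
galactose: 10.6 g × (1909 mL / 500 mL) = 40.47 g
zinc sulfate heptahydrate: 12.4 mg × (1909 mL / 500 mL) = 47.34 mg
L-leucine: 0.102 g × (1909 mL / 500 mL) = 0.39 g
nicotinic acid: 1.99 mg × (1909 mL / 500 mL) = 7.60 mg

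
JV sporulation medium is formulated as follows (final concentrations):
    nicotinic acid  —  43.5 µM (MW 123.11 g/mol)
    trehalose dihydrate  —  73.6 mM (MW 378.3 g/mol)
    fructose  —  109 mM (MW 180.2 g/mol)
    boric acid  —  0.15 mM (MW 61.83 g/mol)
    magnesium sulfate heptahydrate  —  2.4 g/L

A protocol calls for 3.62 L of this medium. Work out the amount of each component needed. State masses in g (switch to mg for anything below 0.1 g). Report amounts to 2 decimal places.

Scale factor relative to 1 L: 3.62.
nicotinic acid: 43.5 µmol/L × 123.11 g/mol × 3.62 L ÷ 1000 = 19.39 mg
trehalose dihydrate: 73.6 mmol/L × 378.3 g/mol × 3.62 L ÷ 1000 = 100.79 g
fructose: 109 mmol/L × 180.2 g/mol × 3.62 L ÷ 1000 = 71.10 g
boric acid: 0.15 mmol/L × 61.83 mg/mmol × 3.62 L = 33.57 mg
magnesium sulfate heptahydrate: 2.4 g/L × 3.62 L = 8.69 g

nicotinic acid 19.39 mg; trehalose dihydrate 100.79 g; fructose 71.10 g; boric acid 33.57 mg; magnesium sulfate heptahydrate 8.69 g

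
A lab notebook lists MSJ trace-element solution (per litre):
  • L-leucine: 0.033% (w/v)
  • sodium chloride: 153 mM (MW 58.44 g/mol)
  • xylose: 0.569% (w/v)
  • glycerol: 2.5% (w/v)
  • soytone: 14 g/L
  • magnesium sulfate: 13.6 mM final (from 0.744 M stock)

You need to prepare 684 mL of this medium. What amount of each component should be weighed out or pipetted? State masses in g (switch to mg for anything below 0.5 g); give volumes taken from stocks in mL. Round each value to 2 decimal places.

Working volume: 684 mL = 0.684 L.
L-leucine: 0.033 g per 100 mL × 684 mL ÷ 100 = 0.22572 g = 225.72 mg
sodium chloride: 153 mmol/L × 58.44 g/mol × 0.684 L ÷ 1000 = 6.12 g
xylose: 0.569 g per 100 mL × 684 mL ÷ 100 = 3.89 g
glycerol: 2.5 g per 100 mL × 684 mL ÷ 100 = 17.10 g
soytone: 14 g/L × 0.684 L = 9.58 g
magnesium sulfate: C1V1 = C2V2 → 13.6 mM × 684 mL ÷ 744 mM = 12.50 mL

L-leucine 225.72 mg; sodium chloride 6.12 g; xylose 3.89 g; glycerol 17.10 g; soytone 9.58 g; magnesium sulfate 12.50 mL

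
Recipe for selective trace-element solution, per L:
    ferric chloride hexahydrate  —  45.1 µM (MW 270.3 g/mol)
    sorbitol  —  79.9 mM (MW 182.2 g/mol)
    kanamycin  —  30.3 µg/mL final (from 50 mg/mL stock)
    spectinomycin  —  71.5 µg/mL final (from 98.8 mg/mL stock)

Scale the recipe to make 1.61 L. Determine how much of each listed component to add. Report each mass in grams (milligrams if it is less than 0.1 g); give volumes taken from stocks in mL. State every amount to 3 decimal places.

ferric chloride hexahydrate 19.627 mg; sorbitol 23.438 g; kanamycin 0.976 mL; spectinomycin 1.165 mL

Scale factor relative to 1 L: 1.61.
ferric chloride hexahydrate: 45.1 µmol/L × 270.3 g/mol × 1.61 L ÷ 1000 = 19.627 mg
sorbitol: 79.9 mmol/L × 182.2 g/mol × 1.61 L ÷ 1000 = 23.438 g
kanamycin: dilute stock: 30.3 µg/mL × 1610 mL ÷ 50000 µg/mL = 0.976 mL
spectinomycin: C1V1 = C2V2 → 71.5 µg/mL × 1610 mL ÷ 98800 µg/mL = 1.165 mL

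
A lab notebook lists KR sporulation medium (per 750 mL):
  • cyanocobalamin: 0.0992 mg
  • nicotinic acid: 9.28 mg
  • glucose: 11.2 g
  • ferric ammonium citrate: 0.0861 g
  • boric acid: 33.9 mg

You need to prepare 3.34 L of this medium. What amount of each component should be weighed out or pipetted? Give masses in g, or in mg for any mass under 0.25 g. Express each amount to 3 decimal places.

cyanocobalamin 0.442 mg; nicotinic acid 41.327 mg; glucose 49.877 g; ferric ammonium citrate 0.383 g; boric acid 150.968 mg

Scale factor = 3340 mL / 750 mL = 4.45333.
cyanocobalamin: 0.0992 mg × (3340 mL / 750 mL) = 0.442 mg
nicotinic acid: 9.28 mg × (3340 mL / 750 mL) = 41.327 mg
glucose: 11.2 g × (3340 mL / 750 mL) = 49.877 g
ferric ammonium citrate: 0.0861 g × (3340 mL / 750 mL) = 0.383 g
boric acid: 33.9 mg × (3340 mL / 750 mL) = 150.968 mg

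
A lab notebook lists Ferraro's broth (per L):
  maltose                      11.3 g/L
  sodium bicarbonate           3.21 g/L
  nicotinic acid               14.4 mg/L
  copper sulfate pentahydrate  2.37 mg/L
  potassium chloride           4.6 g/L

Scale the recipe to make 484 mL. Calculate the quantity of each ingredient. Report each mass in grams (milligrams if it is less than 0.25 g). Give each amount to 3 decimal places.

Scale factor relative to 1 L: 0.484.
maltose: 11.3 g/L × 0.484 L = 5.469 g
sodium bicarbonate: 3.21 g/L × 0.484 L = 1.554 g
nicotinic acid: 14.4 mg/L × 0.484 L = 6.970 mg
copper sulfate pentahydrate: 2.37 mg/L × 0.484 L = 1.147 mg
potassium chloride: 4.6 g/L × 0.484 L = 2.226 g

maltose 5.469 g; sodium bicarbonate 1.554 g; nicotinic acid 6.970 mg; copper sulfate pentahydrate 1.147 mg; potassium chloride 2.226 g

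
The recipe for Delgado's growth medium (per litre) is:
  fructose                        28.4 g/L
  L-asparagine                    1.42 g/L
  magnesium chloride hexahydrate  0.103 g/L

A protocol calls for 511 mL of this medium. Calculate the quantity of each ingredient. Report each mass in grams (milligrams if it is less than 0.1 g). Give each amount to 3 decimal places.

fructose 14.512 g; L-asparagine 0.726 g; magnesium chloride hexahydrate 52.633 mg

Scale factor relative to 1 L: 0.511.
fructose: 28.4 g/L × 0.511 L = 14.512 g
L-asparagine: 1.42 g/L × 0.511 L = 0.726 g
magnesium chloride hexahydrate: 0.103 g/L × 0.511 L = 0.052633 g = 52.633 mg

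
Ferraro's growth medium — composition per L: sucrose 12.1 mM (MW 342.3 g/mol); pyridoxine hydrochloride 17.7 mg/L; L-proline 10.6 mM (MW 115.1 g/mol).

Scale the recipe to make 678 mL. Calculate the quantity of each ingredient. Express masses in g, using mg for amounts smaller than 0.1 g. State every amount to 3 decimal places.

sucrose 2.808 g; pyridoxine hydrochloride 12.001 mg; L-proline 0.827 g

Scale factor relative to 1 L: 0.678.
sucrose: 12.1 mmol/L × 342.3 g/mol × 0.678 L ÷ 1000 = 2.808 g
pyridoxine hydrochloride: 17.7 mg/L × 0.678 L = 12.001 mg
L-proline: 10.6 mmol/L × 115.1 g/mol × 0.678 L ÷ 1000 = 0.827 g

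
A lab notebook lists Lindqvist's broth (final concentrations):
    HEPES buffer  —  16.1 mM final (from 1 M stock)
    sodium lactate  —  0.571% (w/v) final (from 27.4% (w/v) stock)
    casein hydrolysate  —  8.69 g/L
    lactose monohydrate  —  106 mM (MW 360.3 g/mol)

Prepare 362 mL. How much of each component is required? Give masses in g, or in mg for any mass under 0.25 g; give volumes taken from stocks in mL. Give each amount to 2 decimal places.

HEPES buffer 5.83 mL; sodium lactate 7.54 mL; casein hydrolysate 3.15 g; lactose monohydrate 13.83 g

Working volume: 362 mL = 0.362 L.
HEPES buffer: dilute stock: 16.1 mM × 362 mL ÷ 1000 mM = 5.83 mL
sodium lactate: C1V1 = C2V2 → 0.571% ÷ 27.4% × 362 mL = 7.54 mL
casein hydrolysate: 8.69 g/L × 0.362 L = 3.15 g
lactose monohydrate: 106 mmol/L × 360.3 g/mol × 0.362 L ÷ 1000 = 13.83 g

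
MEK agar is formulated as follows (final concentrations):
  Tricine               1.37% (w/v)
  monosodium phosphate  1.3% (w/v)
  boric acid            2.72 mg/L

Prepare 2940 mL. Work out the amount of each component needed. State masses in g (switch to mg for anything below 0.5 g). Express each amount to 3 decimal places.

Target volume = 2940 mL = 2.94 L.
Tricine: 1.37% w/v = 13.7 g/L → 13.7 × 2.94 L = 40.278 g
monosodium phosphate: 1.3% w/v = 13 g/L → 13 × 2.94 L = 38.220 g
boric acid: 2.72 mg/L × 2.94 L = 7.997 mg

Tricine 40.278 g; monosodium phosphate 38.220 g; boric acid 7.997 mg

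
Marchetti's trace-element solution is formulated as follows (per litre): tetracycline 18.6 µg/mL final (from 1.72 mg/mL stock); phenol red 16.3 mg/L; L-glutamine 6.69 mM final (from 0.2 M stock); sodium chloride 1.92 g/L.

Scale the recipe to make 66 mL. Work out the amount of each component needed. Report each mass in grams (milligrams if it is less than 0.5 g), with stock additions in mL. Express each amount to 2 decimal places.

tetracycline 0.71 mL; phenol red 1.08 mg; L-glutamine 2.21 mL; sodium chloride 126.72 mg

Scale factor relative to 1 L: 0.066.
tetracycline: C1V1 = C2V2 → 18.6 µg/mL × 66 mL ÷ 1720 µg/mL = 0.71 mL
phenol red: 16.3 mg/L × 0.066 L = 1.08 mg
L-glutamine: C1V1 = C2V2 → 6.69 mM × 66 mL ÷ 200 mM = 2.21 mL
sodium chloride: 1.92 g/L × 0.066 L = 0.12672 g = 126.72 mg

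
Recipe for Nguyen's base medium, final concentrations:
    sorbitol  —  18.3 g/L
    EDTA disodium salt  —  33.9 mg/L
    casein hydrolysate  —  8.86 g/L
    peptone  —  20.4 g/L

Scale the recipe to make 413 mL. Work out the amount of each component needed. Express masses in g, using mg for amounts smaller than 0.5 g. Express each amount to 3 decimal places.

Working volume: 413 mL = 0.413 L.
sorbitol: 18.3 g/L × 0.413 L = 7.558 g
EDTA disodium salt: 33.9 mg/L × 0.413 L = 14.001 mg
casein hydrolysate: 8.86 g/L × 0.413 L = 3.659 g
peptone: 20.4 g/L × 0.413 L = 8.425 g

sorbitol 7.558 g; EDTA disodium salt 14.001 mg; casein hydrolysate 3.659 g; peptone 8.425 g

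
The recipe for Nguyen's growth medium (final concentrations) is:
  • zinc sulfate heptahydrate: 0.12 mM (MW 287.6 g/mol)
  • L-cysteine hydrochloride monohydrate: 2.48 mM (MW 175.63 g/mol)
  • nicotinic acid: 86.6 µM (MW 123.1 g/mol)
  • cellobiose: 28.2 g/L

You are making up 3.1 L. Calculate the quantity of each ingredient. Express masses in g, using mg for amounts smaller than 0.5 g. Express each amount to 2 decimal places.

Scale factor relative to 1 L: 3.1.
zinc sulfate heptahydrate: 0.12 mmol/L × 287.6 mg/mmol × 3.1 L = 106.99 mg
L-cysteine hydrochloride monohydrate: 2.48 mmol/L × 175.63 g/mol × 3.1 L ÷ 1000 = 1.35 g
nicotinic acid: 86.6 µmol/L × 123.1 g/mol × 3.1 L ÷ 1000 = 33.05 mg
cellobiose: 28.2 g/L × 3.1 L = 87.42 g

zinc sulfate heptahydrate 106.99 mg; L-cysteine hydrochloride monohydrate 1.35 g; nicotinic acid 33.05 mg; cellobiose 87.42 g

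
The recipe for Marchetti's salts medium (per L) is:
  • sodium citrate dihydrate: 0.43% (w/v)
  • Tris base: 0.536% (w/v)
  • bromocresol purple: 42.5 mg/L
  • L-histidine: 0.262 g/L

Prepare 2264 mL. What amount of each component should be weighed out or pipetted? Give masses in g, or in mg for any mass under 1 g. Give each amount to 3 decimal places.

Target volume = 2264 mL = 2.264 L.
sodium citrate dihydrate: 0.43 g per 100 mL × 2264 mL ÷ 100 = 9.735 g
Tris base: 0.536 g per 100 mL × 2264 mL ÷ 100 = 12.135 g
bromocresol purple: 42.5 mg/L × 2.264 L = 96.220 mg
L-histidine: 0.262 g/L × 2.264 L = 0.593168 g = 593.168 mg

sodium citrate dihydrate 9.735 g; Tris base 12.135 g; bromocresol purple 96.220 mg; L-histidine 593.168 mg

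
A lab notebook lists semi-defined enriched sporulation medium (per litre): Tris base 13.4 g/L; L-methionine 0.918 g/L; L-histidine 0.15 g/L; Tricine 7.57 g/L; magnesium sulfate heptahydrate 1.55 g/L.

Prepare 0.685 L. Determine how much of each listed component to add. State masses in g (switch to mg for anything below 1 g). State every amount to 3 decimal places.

Scale factor relative to 1 L: 0.685.
Tris base: 13.4 g/L × 0.685 L = 9.179 g
L-methionine: 0.918 g/L × 0.685 L = 0.62883 g = 628.830 mg
L-histidine: 0.15 g/L × 0.685 L = 0.10275 g = 102.750 mg
Tricine: 7.57 g/L × 0.685 L = 5.185 g
magnesium sulfate heptahydrate: 1.55 g/L × 0.685 L = 1.062 g

Tris base 9.179 g; L-methionine 628.830 mg; L-histidine 102.750 mg; Tricine 5.185 g; magnesium sulfate heptahydrate 1.062 g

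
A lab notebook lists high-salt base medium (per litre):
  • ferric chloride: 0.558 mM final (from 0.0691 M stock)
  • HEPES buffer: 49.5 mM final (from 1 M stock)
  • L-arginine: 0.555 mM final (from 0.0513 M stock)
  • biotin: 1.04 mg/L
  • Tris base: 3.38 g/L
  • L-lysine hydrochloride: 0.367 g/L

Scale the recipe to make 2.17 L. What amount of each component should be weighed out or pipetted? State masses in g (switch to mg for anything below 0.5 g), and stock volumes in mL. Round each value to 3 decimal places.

Working volume: 2.17 L.
ferric chloride: C1V1 = C2V2 → 0.558 mM × 2170 mL ÷ 69.1 mM = 17.523 mL
HEPES buffer: C1V1 = C2V2 → 49.5 mM × 2170 mL ÷ 1000 mM = 107.415 mL
L-arginine: V = C2·V2/C1 = 0.555 mM × 2170 mL ÷ 51.3 mM = 23.477 mL
biotin: 1.04 mg/L × 2.17 L = 2.257 mg
Tris base: 3.38 g/L × 2.17 L = 7.335 g
L-lysine hydrochloride: 0.367 g/L × 2.17 L = 0.796 g

ferric chloride 17.523 mL; HEPES buffer 107.415 mL; L-arginine 23.477 mL; biotin 2.257 mg; Tris base 7.335 g; L-lysine hydrochloride 0.796 g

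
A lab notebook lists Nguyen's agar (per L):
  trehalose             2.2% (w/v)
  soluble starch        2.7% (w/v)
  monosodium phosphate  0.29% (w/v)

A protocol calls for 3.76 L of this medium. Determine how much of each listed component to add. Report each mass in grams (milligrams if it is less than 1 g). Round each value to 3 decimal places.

trehalose 82.720 g; soluble starch 101.520 g; monosodium phosphate 10.904 g

Working volume: 3.76 L.
trehalose: 2.2% w/v = 22 g/L → 22 × 3.76 L = 82.720 g
soluble starch: 2.7% w/v = 27 g/L → 27 × 3.76 L = 101.520 g
monosodium phosphate: 0.29 g per 100 mL × 3760 mL ÷ 100 = 10.904 g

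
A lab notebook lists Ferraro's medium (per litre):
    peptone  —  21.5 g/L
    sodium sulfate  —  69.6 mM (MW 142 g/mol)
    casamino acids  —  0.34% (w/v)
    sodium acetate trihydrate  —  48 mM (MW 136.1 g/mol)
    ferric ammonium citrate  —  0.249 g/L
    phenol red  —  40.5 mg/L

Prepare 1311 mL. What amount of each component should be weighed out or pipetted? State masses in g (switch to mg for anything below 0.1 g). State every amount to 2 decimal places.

Scale factor relative to 1 L: 1.311.
peptone: 21.5 g/L × 1.311 L = 28.19 g
sodium sulfate: 69.6 mmol/L × 142 g/mol × 1.311 L ÷ 1000 = 12.96 g
casamino acids: 0.34% w/v = 3.4 g/L → 3.4 × 1.311 L = 4.46 g
sodium acetate trihydrate: 48 mmol/L × 136.1 g/mol × 1.311 L ÷ 1000 = 8.56 g
ferric ammonium citrate: 0.249 g/L × 1.311 L = 0.33 g
phenol red: 40.5 mg/L × 1.311 L = 53.10 mg

peptone 28.19 g; sodium sulfate 12.96 g; casamino acids 4.46 g; sodium acetate trihydrate 8.56 g; ferric ammonium citrate 0.33 g; phenol red 53.10 mg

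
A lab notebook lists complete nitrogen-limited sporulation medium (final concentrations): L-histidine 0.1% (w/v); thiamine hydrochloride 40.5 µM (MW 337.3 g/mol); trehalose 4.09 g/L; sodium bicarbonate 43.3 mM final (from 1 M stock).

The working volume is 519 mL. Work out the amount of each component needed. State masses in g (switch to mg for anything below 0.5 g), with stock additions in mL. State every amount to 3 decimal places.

L-histidine 0.519 g; thiamine hydrochloride 7.090 mg; trehalose 2.123 g; sodium bicarbonate 22.473 mL

Scale factor relative to 1 L: 0.519.
L-histidine: 0.1% w/v = 1 g/L → 1 × 0.519 L = 0.519 g
thiamine hydrochloride: 40.5 µmol/L × 337.3 g/mol × 0.519 L ÷ 1000 = 7.090 mg
trehalose: 4.09 g/L × 0.519 L = 2.123 g
sodium bicarbonate: dilute stock: 43.3 mM × 519 mL ÷ 1000 mM = 22.473 mL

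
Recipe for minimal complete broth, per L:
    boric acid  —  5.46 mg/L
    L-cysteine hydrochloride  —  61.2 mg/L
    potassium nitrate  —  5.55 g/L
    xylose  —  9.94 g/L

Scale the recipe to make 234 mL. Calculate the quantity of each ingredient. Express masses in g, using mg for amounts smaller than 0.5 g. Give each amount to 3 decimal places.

boric acid 1.278 mg; L-cysteine hydrochloride 14.321 mg; potassium nitrate 1.299 g; xylose 2.326 g

Working volume: 234 mL = 0.234 L.
boric acid: 5.46 mg/L × 0.234 L = 1.278 mg
L-cysteine hydrochloride: 61.2 mg/L × 0.234 L = 14.321 mg
potassium nitrate: 5.55 g/L × 0.234 L = 1.299 g
xylose: 9.94 g/L × 0.234 L = 2.326 g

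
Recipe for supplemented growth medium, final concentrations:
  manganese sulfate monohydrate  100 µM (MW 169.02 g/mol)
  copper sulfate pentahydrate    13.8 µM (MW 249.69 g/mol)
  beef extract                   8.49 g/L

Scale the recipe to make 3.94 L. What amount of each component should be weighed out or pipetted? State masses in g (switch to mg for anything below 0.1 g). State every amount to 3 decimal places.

manganese sulfate monohydrate 66.594 mg; copper sulfate pentahydrate 13.576 mg; beef extract 33.451 g

Working volume: 3.94 L.
manganese sulfate monohydrate: 100 µmol/L × 169.02 g/mol × 3.94 L ÷ 1000 = 66.594 mg
copper sulfate pentahydrate: 13.8 µmol/L × 249.69 g/mol × 3.94 L ÷ 1000 = 13.576 mg
beef extract: 8.49 g/L × 3.94 L = 33.451 g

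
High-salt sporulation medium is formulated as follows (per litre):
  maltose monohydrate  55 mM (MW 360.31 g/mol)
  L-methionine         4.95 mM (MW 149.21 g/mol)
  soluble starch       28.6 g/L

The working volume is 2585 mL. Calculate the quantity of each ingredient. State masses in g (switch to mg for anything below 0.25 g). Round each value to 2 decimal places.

Target volume = 2585 mL = 2.585 L.
maltose monohydrate: 55 mmol/L × 360.31 g/mol × 2.585 L ÷ 1000 = 51.23 g
L-methionine: 4.95 mmol/L × 149.21 g/mol × 2.585 L ÷ 1000 = 1.91 g
soluble starch: 28.6 g/L × 2.585 L = 73.93 g

maltose monohydrate 51.23 g; L-methionine 1.91 g; soluble starch 73.93 g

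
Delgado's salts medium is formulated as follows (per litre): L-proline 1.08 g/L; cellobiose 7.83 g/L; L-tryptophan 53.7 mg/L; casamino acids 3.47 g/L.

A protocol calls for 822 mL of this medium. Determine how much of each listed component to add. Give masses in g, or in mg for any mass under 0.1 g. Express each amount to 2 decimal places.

Scale factor relative to 1 L: 0.822.
L-proline: 1.08 g/L × 0.822 L = 0.89 g
cellobiose: 7.83 g/L × 0.822 L = 6.44 g
L-tryptophan: 53.7 mg/L × 0.822 L = 44.14 mg
casamino acids: 3.47 g/L × 0.822 L = 2.85 g

L-proline 0.89 g; cellobiose 6.44 g; L-tryptophan 44.14 mg; casamino acids 2.85 g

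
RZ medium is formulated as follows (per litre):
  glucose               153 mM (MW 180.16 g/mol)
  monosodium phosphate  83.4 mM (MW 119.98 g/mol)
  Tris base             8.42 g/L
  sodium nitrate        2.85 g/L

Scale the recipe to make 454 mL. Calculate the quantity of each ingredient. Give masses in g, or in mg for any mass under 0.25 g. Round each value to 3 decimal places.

Target volume = 454 mL = 0.454 L.
glucose: 153 mmol/L × 180.16 g/mol × 0.454 L ÷ 1000 = 12.514 g
monosodium phosphate: 83.4 mmol/L × 119.98 g/mol × 0.454 L ÷ 1000 = 4.543 g
Tris base: 8.42 g/L × 0.454 L = 3.823 g
sodium nitrate: 2.85 g/L × 0.454 L = 1.294 g

glucose 12.514 g; monosodium phosphate 4.543 g; Tris base 3.823 g; sodium nitrate 1.294 g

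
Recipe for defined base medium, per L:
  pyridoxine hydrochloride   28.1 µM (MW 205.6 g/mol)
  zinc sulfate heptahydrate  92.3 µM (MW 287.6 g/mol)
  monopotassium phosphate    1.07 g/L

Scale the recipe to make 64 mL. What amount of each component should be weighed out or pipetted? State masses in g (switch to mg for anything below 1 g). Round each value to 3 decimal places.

Working volume: 64 mL = 0.064 L.
pyridoxine hydrochloride: 28.1 µmol/L × 205.6 g/mol × 0.064 L ÷ 1000 = 0.370 mg
zinc sulfate heptahydrate: 92.3 µmol/L × 287.6 g/mol × 0.064 L ÷ 1000 = 1.699 mg
monopotassium phosphate: 1.07 g/L × 0.064 L = 0.06848 g = 68.480 mg

pyridoxine hydrochloride 0.370 mg; zinc sulfate heptahydrate 1.699 mg; monopotassium phosphate 68.480 mg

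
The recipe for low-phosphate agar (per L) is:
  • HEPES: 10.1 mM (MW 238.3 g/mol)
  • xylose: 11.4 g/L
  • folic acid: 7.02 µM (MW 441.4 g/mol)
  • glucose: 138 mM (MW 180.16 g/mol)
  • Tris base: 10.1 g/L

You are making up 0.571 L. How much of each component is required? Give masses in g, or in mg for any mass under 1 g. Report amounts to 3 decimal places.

Working volume: 0.571 L.
HEPES: 10.1 mmol/L × 238.3 g/mol × 0.571 L ÷ 1000 = 1.374 g
xylose: 11.4 g/L × 0.571 L = 6.509 g
folic acid: 7.02 µmol/L × 441.4 g/mol × 0.571 L ÷ 1000 = 1.769 mg
glucose: 138 mmol/L × 180.16 g/mol × 0.571 L ÷ 1000 = 14.196 g
Tris base: 10.1 g/L × 0.571 L = 5.767 g

HEPES 1.374 g; xylose 6.509 g; folic acid 1.769 mg; glucose 14.196 g; Tris base 5.767 g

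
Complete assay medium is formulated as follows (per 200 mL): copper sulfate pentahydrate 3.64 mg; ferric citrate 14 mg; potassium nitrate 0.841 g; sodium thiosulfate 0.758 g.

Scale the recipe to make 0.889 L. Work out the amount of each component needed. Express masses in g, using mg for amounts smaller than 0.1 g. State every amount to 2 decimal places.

copper sulfate pentahydrate 16.18 mg; ferric citrate 62.23 mg; potassium nitrate 3.74 g; sodium thiosulfate 3.37 g

Scale factor = 889 mL / 200 mL = 4.445.
copper sulfate pentahydrate: 3.64 mg × (889 mL / 200 mL) = 16.18 mg
ferric citrate: 14 mg × (889 mL / 200 mL) = 62.23 mg
potassium nitrate: 0.841 g × (889 mL / 200 mL) = 3.74 g
sodium thiosulfate: 0.758 g × (889 mL / 200 mL) = 3.37 g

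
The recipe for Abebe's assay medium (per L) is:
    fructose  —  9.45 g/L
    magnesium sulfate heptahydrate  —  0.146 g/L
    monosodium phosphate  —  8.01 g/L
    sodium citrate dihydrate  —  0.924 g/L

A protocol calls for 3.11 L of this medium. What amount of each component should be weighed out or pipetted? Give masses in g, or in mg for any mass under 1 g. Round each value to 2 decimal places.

fructose 29.39 g; magnesium sulfate heptahydrate 454.06 mg; monosodium phosphate 24.91 g; sodium citrate dihydrate 2.87 g

Working volume: 3.11 L.
fructose: 9.45 g/L × 3.11 L = 29.39 g
magnesium sulfate heptahydrate: 0.146 g/L × 3.11 L = 0.45406 g = 454.06 mg
monosodium phosphate: 8.01 g/L × 3.11 L = 24.91 g
sodium citrate dihydrate: 0.924 g/L × 3.11 L = 2.87 g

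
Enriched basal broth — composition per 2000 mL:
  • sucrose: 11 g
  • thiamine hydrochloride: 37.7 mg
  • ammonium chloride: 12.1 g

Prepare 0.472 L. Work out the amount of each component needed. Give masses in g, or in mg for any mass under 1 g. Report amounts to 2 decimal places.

sucrose 2.60 g; thiamine hydrochloride 8.90 mg; ammonium chloride 2.86 g

Ratio of target to recipe volume: 472 / 2000 = 0.236.
sucrose: 11 g × (472 mL / 2000 mL) = 2.60 g
thiamine hydrochloride: 37.7 mg × (472 mL / 2000 mL) = 8.90 mg
ammonium chloride: 12.1 g × (472 mL / 2000 mL) = 2.86 g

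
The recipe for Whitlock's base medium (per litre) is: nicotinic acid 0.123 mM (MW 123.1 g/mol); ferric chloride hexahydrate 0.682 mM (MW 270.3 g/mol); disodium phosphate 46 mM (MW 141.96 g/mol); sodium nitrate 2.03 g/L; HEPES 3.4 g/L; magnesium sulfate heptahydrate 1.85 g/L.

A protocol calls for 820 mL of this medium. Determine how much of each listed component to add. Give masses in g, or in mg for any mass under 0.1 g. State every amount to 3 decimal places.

nicotinic acid 12.416 mg; ferric chloride hexahydrate 0.151 g; disodium phosphate 5.355 g; sodium nitrate 1.665 g; HEPES 2.788 g; magnesium sulfate heptahydrate 1.517 g

Scale factor relative to 1 L: 0.82.
nicotinic acid: 0.123 mmol/L × 123.1 mg/mmol × 0.82 L = 12.416 mg
ferric chloride hexahydrate: 0.682 mmol/L × 270.3 g/mol × 0.82 L ÷ 1000 = 0.151 g
disodium phosphate: 46 mmol/L × 141.96 g/mol × 0.82 L ÷ 1000 = 5.355 g
sodium nitrate: 2.03 g/L × 0.82 L = 1.665 g
HEPES: 3.4 g/L × 0.82 L = 2.788 g
magnesium sulfate heptahydrate: 1.85 g/L × 0.82 L = 1.517 g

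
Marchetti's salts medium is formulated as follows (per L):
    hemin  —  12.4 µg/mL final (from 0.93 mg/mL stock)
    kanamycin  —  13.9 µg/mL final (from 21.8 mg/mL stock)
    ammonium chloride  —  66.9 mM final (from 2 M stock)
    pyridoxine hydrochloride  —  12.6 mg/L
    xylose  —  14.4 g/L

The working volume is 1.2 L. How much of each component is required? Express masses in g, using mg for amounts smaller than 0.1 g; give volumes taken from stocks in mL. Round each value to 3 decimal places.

hemin 16.000 mL; kanamycin 0.765 mL; ammonium chloride 40.140 mL; pyridoxine hydrochloride 15.120 mg; xylose 17.280 g

Working volume: 1.2 L.
hemin: V = C2·V2/C1 = 12.4 µg/mL × 1200 mL ÷ 930 µg/mL = 16.000 mL
kanamycin: C1V1 = C2V2 → 13.9 µg/mL × 1200 mL ÷ 21800 µg/mL = 0.765 mL
ammonium chloride: C1V1 = C2V2 → 66.9 mM × 1200 mL ÷ 2000 mM = 40.140 mL
pyridoxine hydrochloride: 12.6 mg/L × 1.2 L = 15.120 mg
xylose: 14.4 g/L × 1.2 L = 17.280 g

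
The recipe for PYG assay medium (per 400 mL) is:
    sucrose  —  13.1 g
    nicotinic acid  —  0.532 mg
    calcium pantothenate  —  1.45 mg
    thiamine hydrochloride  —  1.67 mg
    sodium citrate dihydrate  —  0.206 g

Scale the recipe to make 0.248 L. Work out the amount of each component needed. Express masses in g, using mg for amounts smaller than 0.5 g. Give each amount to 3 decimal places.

Scale factor = 248 mL / 400 mL = 0.62.
sucrose: 13.1 g × (248 mL / 400 mL) = 8.122 g
nicotinic acid: 0.532 mg × (248 mL / 400 mL) = 0.330 mg
calcium pantothenate: 1.45 mg × (248 mL / 400 mL) = 0.899 mg
thiamine hydrochloride: 1.67 mg × (248 mL / 400 mL) = 1.035 mg
sodium citrate dihydrate: 0.206 g × (248 mL / 400 mL) = 0.12772 g = 127.720 mg

sucrose 8.122 g; nicotinic acid 0.330 mg; calcium pantothenate 0.899 mg; thiamine hydrochloride 1.035 mg; sodium citrate dihydrate 127.720 mg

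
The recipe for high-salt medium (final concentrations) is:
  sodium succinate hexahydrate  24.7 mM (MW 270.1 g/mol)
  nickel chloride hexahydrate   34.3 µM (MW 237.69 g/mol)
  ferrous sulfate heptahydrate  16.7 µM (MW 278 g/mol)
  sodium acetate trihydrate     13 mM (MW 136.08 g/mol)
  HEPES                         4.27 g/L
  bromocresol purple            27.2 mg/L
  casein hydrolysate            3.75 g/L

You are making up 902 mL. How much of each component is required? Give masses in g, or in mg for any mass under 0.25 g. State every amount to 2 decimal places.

sodium succinate hexahydrate 6.02 g; nickel chloride hexahydrate 7.35 mg; ferrous sulfate heptahydrate 4.19 mg; sodium acetate trihydrate 1.60 g; HEPES 3.85 g; bromocresol purple 24.53 mg; casein hydrolysate 3.38 g

Working volume: 902 mL = 0.902 L.
sodium succinate hexahydrate: 24.7 mmol/L × 270.1 g/mol × 0.902 L ÷ 1000 = 6.02 g
nickel chloride hexahydrate: 34.3 µmol/L × 237.69 g/mol × 0.902 L ÷ 1000 = 7.35 mg
ferrous sulfate heptahydrate: 16.7 µmol/L × 278 g/mol × 0.902 L ÷ 1000 = 4.19 mg
sodium acetate trihydrate: 13 mmol/L × 136.08 g/mol × 0.902 L ÷ 1000 = 1.60 g
HEPES: 4.27 g/L × 0.902 L = 3.85 g
bromocresol purple: 27.2 mg/L × 0.902 L = 24.53 mg
casein hydrolysate: 3.75 g/L × 0.902 L = 3.38 g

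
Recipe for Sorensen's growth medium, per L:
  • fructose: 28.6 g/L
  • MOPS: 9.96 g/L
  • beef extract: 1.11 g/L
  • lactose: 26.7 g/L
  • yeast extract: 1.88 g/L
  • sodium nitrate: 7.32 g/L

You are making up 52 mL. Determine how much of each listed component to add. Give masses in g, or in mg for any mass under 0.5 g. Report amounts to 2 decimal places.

fructose 1.49 g; MOPS 0.52 g; beef extract 57.72 mg; lactose 1.39 g; yeast extract 97.76 mg; sodium nitrate 380.64 mg

Scale factor relative to 1 L: 0.052.
fructose: 28.6 g/L × 0.052 L = 1.49 g
MOPS: 9.96 g/L × 0.052 L = 0.52 g
beef extract: 1.11 g/L × 0.052 L = 0.05772 g = 57.72 mg
lactose: 26.7 g/L × 0.052 L = 1.39 g
yeast extract: 1.88 g/L × 0.052 L = 0.09776 g = 97.76 mg
sodium nitrate: 7.32 g/L × 0.052 L = 0.38064 g = 380.64 mg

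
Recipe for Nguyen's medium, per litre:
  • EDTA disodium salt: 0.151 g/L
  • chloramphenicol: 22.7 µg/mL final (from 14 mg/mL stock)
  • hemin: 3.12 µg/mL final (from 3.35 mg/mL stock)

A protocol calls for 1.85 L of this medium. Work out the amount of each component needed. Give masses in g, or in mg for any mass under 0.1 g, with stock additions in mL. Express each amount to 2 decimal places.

Scale factor relative to 1 L: 1.85.
EDTA disodium salt: 0.151 g/L × 1.85 L = 0.28 g
chloramphenicol: C1V1 = C2V2 → 22.7 µg/mL × 1850 mL ÷ 14000 µg/mL = 3.00 mL
hemin: dilute stock: 3.12 µg/mL × 1850 mL ÷ 3350 µg/mL = 1.72 mL

EDTA disodium salt 0.28 g; chloramphenicol 3.00 mL; hemin 1.72 mL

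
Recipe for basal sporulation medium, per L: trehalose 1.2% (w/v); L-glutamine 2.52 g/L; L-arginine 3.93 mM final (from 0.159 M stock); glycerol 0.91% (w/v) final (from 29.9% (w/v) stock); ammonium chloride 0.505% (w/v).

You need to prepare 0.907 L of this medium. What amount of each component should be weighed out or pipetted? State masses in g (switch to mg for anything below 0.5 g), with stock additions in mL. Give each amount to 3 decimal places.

trehalose 10.884 g; L-glutamine 2.286 g; L-arginine 22.418 mL; glycerol 27.604 mL; ammonium chloride 4.580 g

Working volume: 0.907 L.
trehalose: 1.2% w/v = 12 g/L → 12 × 0.907 L = 10.884 g
L-glutamine: 2.52 g/L × 0.907 L = 2.286 g
L-arginine: V = C2·V2/C1 = 3.93 mM × 907 mL ÷ 159 mM = 22.418 mL
glycerol: C1V1 = C2V2 → 0.91% ÷ 29.9% × 907 mL = 27.604 mL
ammonium chloride: 0.505% w/v = 5.05 g/L → 5.05 × 0.907 L = 4.580 g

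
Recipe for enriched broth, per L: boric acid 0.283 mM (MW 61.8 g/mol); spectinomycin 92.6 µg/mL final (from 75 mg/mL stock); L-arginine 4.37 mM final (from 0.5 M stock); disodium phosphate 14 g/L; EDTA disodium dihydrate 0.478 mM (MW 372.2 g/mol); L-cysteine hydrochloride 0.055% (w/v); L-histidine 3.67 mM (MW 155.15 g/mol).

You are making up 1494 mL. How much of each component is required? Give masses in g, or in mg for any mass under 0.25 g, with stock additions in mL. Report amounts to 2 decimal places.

Working volume: 1494 mL = 1.494 L.
boric acid: 0.283 mmol/L × 61.8 mg/mmol × 1.494 L = 26.13 mg
spectinomycin: V = C2·V2/C1 = 92.6 µg/mL × 1494 mL ÷ 75000 µg/mL = 1.84 mL
L-arginine: dilute stock: 4.37 mM × 1494 mL ÷ 500 mM = 13.06 mL
disodium phosphate: 14 g/L × 1.494 L = 20.92 g
EDTA disodium dihydrate: 0.478 mmol/L × 372.2 g/mol × 1.494 L ÷ 1000 = 0.27 g
L-cysteine hydrochloride: 0.055 g per 100 mL × 1494 mL ÷ 100 = 0.82 g
L-histidine: 3.67 mmol/L × 155.15 g/mol × 1.494 L ÷ 1000 = 0.85 g

boric acid 26.13 mg; spectinomycin 1.84 mL; L-arginine 13.06 mL; disodium phosphate 20.92 g; EDTA disodium dihydrate 0.27 g; L-cysteine hydrochloride 0.82 g; L-histidine 0.85 g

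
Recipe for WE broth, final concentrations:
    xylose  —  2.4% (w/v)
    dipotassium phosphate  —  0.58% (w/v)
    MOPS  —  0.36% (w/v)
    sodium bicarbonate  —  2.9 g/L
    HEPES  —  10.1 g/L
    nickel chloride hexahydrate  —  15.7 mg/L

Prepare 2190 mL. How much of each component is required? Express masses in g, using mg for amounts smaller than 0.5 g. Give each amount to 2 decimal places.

Scale factor relative to 1 L: 2.19.
xylose: 2.4 g per 100 mL × 2190 mL ÷ 100 = 52.56 g
dipotassium phosphate: 0.58 g per 100 mL × 2190 mL ÷ 100 = 12.70 g
MOPS: 0.36 g per 100 mL × 2190 mL ÷ 100 = 7.88 g
sodium bicarbonate: 2.9 g/L × 2.19 L = 6.35 g
HEPES: 10.1 g/L × 2.19 L = 22.12 g
nickel chloride hexahydrate: 15.7 mg/L × 2.19 L = 34.38 mg

xylose 52.56 g; dipotassium phosphate 12.70 g; MOPS 7.88 g; sodium bicarbonate 6.35 g; HEPES 22.12 g; nickel chloride hexahydrate 34.38 mg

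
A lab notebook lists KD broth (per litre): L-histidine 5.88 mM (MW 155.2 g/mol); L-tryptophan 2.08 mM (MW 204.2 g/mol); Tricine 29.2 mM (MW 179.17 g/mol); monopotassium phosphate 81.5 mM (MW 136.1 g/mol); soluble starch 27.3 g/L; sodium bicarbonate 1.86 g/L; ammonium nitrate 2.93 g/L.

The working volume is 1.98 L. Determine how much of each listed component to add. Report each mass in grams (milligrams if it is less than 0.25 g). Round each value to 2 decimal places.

Scale factor relative to 1 L: 1.98.
L-histidine: 5.88 mmol/L × 155.2 g/mol × 1.98 L ÷ 1000 = 1.81 g
L-tryptophan: 2.08 mmol/L × 204.2 g/mol × 1.98 L ÷ 1000 = 0.84 g
Tricine: 29.2 mmol/L × 179.17 g/mol × 1.98 L ÷ 1000 = 10.36 g
monopotassium phosphate: 81.5 mmol/L × 136.1 g/mol × 1.98 L ÷ 1000 = 21.96 g
soluble starch: 27.3 g/L × 1.98 L = 54.05 g
sodium bicarbonate: 1.86 g/L × 1.98 L = 3.68 g
ammonium nitrate: 2.93 g/L × 1.98 L = 5.80 g

L-histidine 1.81 g; L-tryptophan 0.84 g; Tricine 10.36 g; monopotassium phosphate 21.96 g; soluble starch 54.05 g; sodium bicarbonate 3.68 g; ammonium nitrate 5.80 g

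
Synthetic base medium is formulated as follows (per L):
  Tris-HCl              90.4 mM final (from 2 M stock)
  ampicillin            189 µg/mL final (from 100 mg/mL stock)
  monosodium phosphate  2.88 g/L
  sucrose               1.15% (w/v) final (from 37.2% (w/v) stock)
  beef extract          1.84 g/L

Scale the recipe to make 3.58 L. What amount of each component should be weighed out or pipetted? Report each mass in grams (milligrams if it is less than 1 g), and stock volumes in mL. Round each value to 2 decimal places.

Working volume: 3.58 L.
Tris-HCl: C1V1 = C2V2 → 90.4 mM × 3580 mL ÷ 2000 mM = 161.82 mL
ampicillin: V = C2·V2/C1 = 189 µg/mL × 3580 mL ÷ 100000 µg/mL = 6.77 mL
monosodium phosphate: 2.88 g/L × 3.58 L = 10.31 g
sucrose: C1V1 = C2V2 → 1.15% ÷ 37.2% × 3580 mL = 110.67 mL
beef extract: 1.84 g/L × 3.58 L = 6.59 g

Tris-HCl 161.82 mL; ampicillin 6.77 mL; monosodium phosphate 10.31 g; sucrose 110.67 mL; beef extract 6.59 g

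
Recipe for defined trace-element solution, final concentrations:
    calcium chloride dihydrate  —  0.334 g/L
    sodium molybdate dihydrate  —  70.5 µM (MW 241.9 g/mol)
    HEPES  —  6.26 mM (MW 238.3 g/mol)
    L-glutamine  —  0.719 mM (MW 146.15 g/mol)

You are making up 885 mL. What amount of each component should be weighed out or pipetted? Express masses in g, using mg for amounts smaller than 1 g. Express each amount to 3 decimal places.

Working volume: 885 mL = 0.885 L.
calcium chloride dihydrate: 0.334 g/L × 0.885 L = 0.29559 g = 295.590 mg
sodium molybdate dihydrate: 70.5 µmol/L × 241.9 g/mol × 0.885 L ÷ 1000 = 15.093 mg
HEPES: 6.26 mmol/L × 238.3 g/mol × 0.885 L ÷ 1000 = 1.320 g
L-glutamine: 0.719 mmol/L × 146.15 mg/mmol × 0.885 L = 92.997 mg

calcium chloride dihydrate 295.590 mg; sodium molybdate dihydrate 15.093 mg; HEPES 1.320 g; L-glutamine 92.997 mg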